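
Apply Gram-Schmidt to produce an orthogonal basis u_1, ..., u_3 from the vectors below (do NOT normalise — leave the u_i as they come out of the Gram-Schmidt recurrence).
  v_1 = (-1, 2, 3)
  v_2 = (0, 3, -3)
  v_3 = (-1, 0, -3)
Orthogonal basis:
  u_1 = (-1, 2, 3)
  u_2 = (-3/14, 24/7, -33/14)
  u_3 = (-40/27, -8/27, -8/27)

Apply the Gram-Schmidt recurrence
  u_1 = v_1
  u_i = v_i − Σ_{j<i} ((v_i · u_j) / (u_j · u_j)) · u_j.

Step by step this gives:
  u_1 = (-1, 2, 3)
  u_2 = (-3/14, 24/7, -33/14)
  u_3 = (-40/27, -8/27, -8/27)

Orthogonality check:
  u_2 · u_1 = 0 (should be 0)
  u_3 · u_1 = 0 (should be 0)
  u_3 · u_2 = 0 (should be 0)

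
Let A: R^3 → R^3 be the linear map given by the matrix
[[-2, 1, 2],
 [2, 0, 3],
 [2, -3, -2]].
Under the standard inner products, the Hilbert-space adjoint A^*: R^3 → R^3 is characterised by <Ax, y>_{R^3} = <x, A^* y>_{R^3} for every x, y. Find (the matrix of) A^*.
A^* = A^T =
[[-2, 2, 2],
 [1, 0, -3],
 [2, 3, -2]]

For real matrices with standard dot products, the defining identity <Ax, y> = <x, A^* y> gives (Ax)^T y = x^T (A^*) y, i.e. x^T A^T y = x^T (A^*) y. Since this holds for all x, y, we must have A^* = A^T. Therefore
A^* =
[[-2, 2, 2],
 [1, 0, -3],
 [2, 3, -2]].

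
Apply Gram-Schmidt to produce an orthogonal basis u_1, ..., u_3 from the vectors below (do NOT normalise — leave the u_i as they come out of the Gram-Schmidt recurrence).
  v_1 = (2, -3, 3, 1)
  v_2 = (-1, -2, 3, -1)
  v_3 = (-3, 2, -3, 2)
Orthogonal basis:
  u_1 = (2, -3, 3, 1)
  u_2 = (-47/23, -10/23, 33/23, -35/23)
  u_3 = (-123/67, -39/67, -12/67, 165/67)

Apply the Gram-Schmidt recurrence
  u_1 = v_1
  u_i = v_i − Σ_{j<i} ((v_i · u_j) / (u_j · u_j)) · u_j.

Step by step this gives:
  u_1 = (2, -3, 3, 1)
  u_2 = (-47/23, -10/23, 33/23, -35/23)
  u_3 = (-123/67, -39/67, -12/67, 165/67)

Orthogonality check:
  u_2 · u_1 = 0 (should be 0)
  u_3 · u_1 = 0 (should be 0)
  u_3 · u_2 = 0 (should be 0)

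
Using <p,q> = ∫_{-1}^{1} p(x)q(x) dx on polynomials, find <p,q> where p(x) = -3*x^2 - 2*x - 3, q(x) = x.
<p,q> = -4/3

Expand the product: p(x)·q(x) = -3*x^3 - 2*x^2 - 3*x.
∫_{-1}^{1} of each monomial x^k gives [2/(k+1) if k even, 0 if k odd]. Integrating term-by-term (or equivalently evaluating the antiderivative F(x) = -3*x^4/4 - 2*x^3/3 - 3*x^2/2 at the endpoints):
  F(1) − F(−1) = -35/12 − (-19/12) = -4/3.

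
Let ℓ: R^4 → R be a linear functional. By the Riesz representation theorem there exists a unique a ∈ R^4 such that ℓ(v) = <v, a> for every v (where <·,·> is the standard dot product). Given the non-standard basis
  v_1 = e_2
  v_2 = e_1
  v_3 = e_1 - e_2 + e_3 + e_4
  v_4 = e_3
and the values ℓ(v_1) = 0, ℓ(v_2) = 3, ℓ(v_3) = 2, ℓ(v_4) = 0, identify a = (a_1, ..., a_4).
a = (3, 0, 0, -1)

Write a = (a_1, ..., a_4) in the standard basis. For each basis vector v_i, ℓ(v_i) = <v_i, a> is a linear equation in the a_j's. Collect the n equations into a matrix system V a = ℓ, where row i of V is v_i (expressed in the standard basis). Since V is invertible (lower-triangular with 1s on the diagonal, up to permutation), solve by back-substitution:
  V =
[[0, 1, 0, 0],
 [1, 0, 0, 0],
 [1, -1, 1, 1],
 [0, 0, 1, 0]]
  V a = (0, 3, 2, 0)
Solving gives a = (3, 0, 0, -1).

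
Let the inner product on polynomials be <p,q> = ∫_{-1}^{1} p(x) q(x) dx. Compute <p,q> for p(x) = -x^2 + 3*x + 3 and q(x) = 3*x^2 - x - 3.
<p,q> = -66/5

Expand the product: p(x)·q(x) = -3*x^4 + 10*x^3 + 9*x^2 - 12*x - 9.
∫_{-1}^{1} of each monomial x^k gives [2/(k+1) if k even, 0 if k odd]. Integrating term-by-term (or equivalently evaluating the antiderivative F(x) = -3*x^5/5 + 5*x^4/2 + 3*x^3 - 6*x^2 - 9*x at the endpoints):
  F(1) − F(−1) = -101/10 − (31/10) = -66/5.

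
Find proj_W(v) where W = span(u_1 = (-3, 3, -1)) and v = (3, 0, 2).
proj_W(v) = (33/19, -33/19, 11/19)

Set up U = [u_1 | ... | u_1] ∈ R^(3×1). The projector onto W = col(U) is P = U (U^T U)^(-1) U^T.
Compute U^T U =
  [19],
and U^T v = (-11).
Solve U^T U · c = U^T v for the coefficients: c = (-11/19). The projection is proj_W(v) = U c.
Check: (v - proj_W(v)) · u_1 = 0  (should be 0).
Result: proj_W(v) = (33/19, -33/19, 11/19).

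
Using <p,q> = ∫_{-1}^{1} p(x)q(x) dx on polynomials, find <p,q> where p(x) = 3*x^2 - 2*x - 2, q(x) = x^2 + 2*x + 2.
<p,q> = -34/5

Expand the product: p(x)·q(x) = 3*x^4 + 4*x^3 - 8*x - 4.
∫_{-1}^{1} of each monomial x^k gives [2/(k+1) if k even, 0 if k odd]. Integrating term-by-term (or equivalently evaluating the antiderivative F(x) = 3*x^5/5 + x^4 - 4*x^2 - 4*x at the endpoints):
  F(1) − F(−1) = -32/5 − (2/5) = -34/5.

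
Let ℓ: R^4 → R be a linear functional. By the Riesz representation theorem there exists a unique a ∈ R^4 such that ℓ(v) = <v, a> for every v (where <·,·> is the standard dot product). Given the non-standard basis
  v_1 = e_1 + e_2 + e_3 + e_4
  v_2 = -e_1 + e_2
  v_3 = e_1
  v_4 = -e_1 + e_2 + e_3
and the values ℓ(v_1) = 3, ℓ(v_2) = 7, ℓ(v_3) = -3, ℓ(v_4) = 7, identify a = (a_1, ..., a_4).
a = (-3, 4, 0, 2)

Write a = (a_1, ..., a_4) in the standard basis. For each basis vector v_i, ℓ(v_i) = <v_i, a> is a linear equation in the a_j's. Collect the n equations into a matrix system V a = ℓ, where row i of V is v_i (expressed in the standard basis). Since V is invertible (lower-triangular with 1s on the diagonal, up to permutation), solve by back-substitution:
  V =
[[1, 1, 1, 1],
 [-1, 1, 0, 0],
 [1, 0, 0, 0],
 [-1, 1, 1, 0]]
  V a = (3, 7, -3, 7)
Solving gives a = (-3, 4, 0, 2).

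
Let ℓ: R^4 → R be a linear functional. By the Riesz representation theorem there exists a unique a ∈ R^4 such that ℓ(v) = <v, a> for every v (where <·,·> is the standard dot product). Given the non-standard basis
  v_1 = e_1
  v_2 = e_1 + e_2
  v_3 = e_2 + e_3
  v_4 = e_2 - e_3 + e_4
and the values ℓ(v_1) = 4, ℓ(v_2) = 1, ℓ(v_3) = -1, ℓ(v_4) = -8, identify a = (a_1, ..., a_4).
a = (4, -3, 2, -3)

Write a = (a_1, ..., a_4) in the standard basis. For each basis vector v_i, ℓ(v_i) = <v_i, a> is a linear equation in the a_j's. Collect the n equations into a matrix system V a = ℓ, where row i of V is v_i (expressed in the standard basis). Since V is invertible (lower-triangular with 1s on the diagonal, up to permutation), solve by back-substitution:
  V =
[[1, 0, 0, 0],
 [1, 1, 0, 0],
 [0, 1, 1, 0],
 [0, 1, -1, 1]]
  V a = (4, 1, -1, -8)
Solving gives a = (4, -3, 2, -3).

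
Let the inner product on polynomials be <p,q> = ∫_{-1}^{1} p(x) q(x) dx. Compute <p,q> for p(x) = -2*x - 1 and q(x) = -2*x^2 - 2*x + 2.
<p,q> = 0

Expand the product: p(x)·q(x) = 4*x^3 + 6*x^2 - 2*x - 2.
∫_{-1}^{1} of each monomial x^k gives [2/(k+1) if k even, 0 if k odd]. Integrating term-by-term (or equivalently evaluating the antiderivative F(x) = x^4 + 2*x^3 - x^2 - 2*x at the endpoints):
  F(1) − F(−1) = 0 − (0) = 0.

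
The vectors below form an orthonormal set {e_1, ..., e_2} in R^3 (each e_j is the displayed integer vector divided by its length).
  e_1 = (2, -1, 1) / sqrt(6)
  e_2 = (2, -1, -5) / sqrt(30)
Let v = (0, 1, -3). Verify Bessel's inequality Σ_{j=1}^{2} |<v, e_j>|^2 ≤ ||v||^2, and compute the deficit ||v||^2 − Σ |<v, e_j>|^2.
Σ |<v, e_j>|^2 = 46/5; ||v||^2 = 10; deficit = 4/5

Write each e_j = u_j / sqrt(<u_j, u_j>) where u_j is the displayed integer vector. Then <v, e_j> = <v, u_j> / sqrt(<u_j, u_j>), so |<v, e_j>|^2 = <v, u_j>^2 / <u_j, u_j>.
Coefficients: <v, e_1> = -4/sqrt(6), <v, e_2> = 14/sqrt(30).
Square and sum: Σ |<v, e_j>|^2 = 46/5.
Compute ||v||^2 = v·v = 10.
Deficit = 10 − 46/5 = 4/5 ≥ 0, confirming Bessel's inequality. (The deficit equals ||v − Σ <v,e_j> e_j||^2, the squared distance from v to span{e_j}.)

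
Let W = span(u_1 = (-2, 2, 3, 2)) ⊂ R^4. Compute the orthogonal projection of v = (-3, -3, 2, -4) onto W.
proj_W(v) = (4/21, -4/21, -2/7, -4/21)

Set up U = [u_1 | ... | u_1] ∈ R^(4×1). The projector onto W = col(U) is P = U (U^T U)^(-1) U^T.
Compute U^T U =
  [21],
and U^T v = (-2).
Solve U^T U · c = U^T v for the coefficients: c = (-2/21). The projection is proj_W(v) = U c.
Check: (v - proj_W(v)) · u_1 = 0  (should be 0).
Result: proj_W(v) = (4/21, -4/21, -2/7, -4/21).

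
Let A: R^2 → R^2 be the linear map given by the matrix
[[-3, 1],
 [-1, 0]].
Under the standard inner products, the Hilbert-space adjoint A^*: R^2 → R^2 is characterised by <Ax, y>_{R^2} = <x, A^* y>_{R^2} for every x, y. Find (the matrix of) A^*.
A^* = A^T =
[[-3, -1],
 [1, 0]]

For real matrices with standard dot products, the defining identity <Ax, y> = <x, A^* y> gives (Ax)^T y = x^T (A^*) y, i.e. x^T A^T y = x^T (A^*) y. Since this holds for all x, y, we must have A^* = A^T. Therefore
A^* =
[[-3, -1],
 [1, 0]].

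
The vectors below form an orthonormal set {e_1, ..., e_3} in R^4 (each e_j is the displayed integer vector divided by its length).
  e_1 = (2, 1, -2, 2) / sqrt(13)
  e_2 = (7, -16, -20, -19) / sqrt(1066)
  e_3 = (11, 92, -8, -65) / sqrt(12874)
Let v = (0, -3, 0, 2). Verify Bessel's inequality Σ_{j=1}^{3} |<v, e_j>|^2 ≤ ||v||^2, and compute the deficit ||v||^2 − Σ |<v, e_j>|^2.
Σ |<v, e_j>|^2 = 2037/157; ||v||^2 = 13; deficit = 4/157

Write each e_j = u_j / sqrt(<u_j, u_j>) where u_j is the displayed integer vector. Then <v, e_j> = <v, u_j> / sqrt(<u_j, u_j>), so |<v, e_j>|^2 = <v, u_j>^2 / <u_j, u_j>.
Coefficients: <v, e_1> = 1/sqrt(13), <v, e_2> = 10/sqrt(1066), <v, e_3> = -406/sqrt(12874).
Square and sum: Σ |<v, e_j>|^2 = 2037/157.
Compute ||v||^2 = v·v = 13.
Deficit = 13 − 2037/157 = 4/157 ≥ 0, confirming Bessel's inequality. (The deficit equals ||v − Σ <v,e_j> e_j||^2, the squared distance from v to span{e_j}.)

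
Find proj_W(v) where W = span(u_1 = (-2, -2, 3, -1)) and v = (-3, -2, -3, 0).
proj_W(v) = (-1/9, -1/9, 1/6, -1/18)

Set up U = [u_1 | ... | u_1] ∈ R^(4×1). The projector onto W = col(U) is P = U (U^T U)^(-1) U^T.
Compute U^T U =
  [18],
and U^T v = (1).
Solve U^T U · c = U^T v for the coefficients: c = (1/18). The projection is proj_W(v) = U c.
Check: (v - proj_W(v)) · u_1 = 0  (should be 0).
Result: proj_W(v) = (-1/9, -1/9, 1/6, -1/18).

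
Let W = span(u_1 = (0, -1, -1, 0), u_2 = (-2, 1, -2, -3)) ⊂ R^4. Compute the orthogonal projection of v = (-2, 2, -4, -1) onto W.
proj_W(v) = (-64/35, 13/35, -83/35, -96/35)

Set up U = [u_1 | ... | u_2] ∈ R^(4×2). The projector onto W = col(U) is P = U (U^T U)^(-1) U^T.
Compute U^T U =
  [2, 1]
  [1, 18],
and U^T v = (2, 17).
Solve U^T U · c = U^T v for the coefficients: c = (19/35, 32/35). The projection is proj_W(v) = U c.
Check: (v - proj_W(v)) · u_1 = 0  (should be 0).
Check: (v - proj_W(v)) · u_2 = 0  (should be 0).
Result: proj_W(v) = (-64/35, 13/35, -83/35, -96/35).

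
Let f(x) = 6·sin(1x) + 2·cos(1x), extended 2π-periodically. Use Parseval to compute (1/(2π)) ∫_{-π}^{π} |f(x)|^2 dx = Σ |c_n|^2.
Σ |c_n|^2 = 20

Expand |f|^2 and use orthogonality of {sin(nx), cos(mx)} on [-π, π]:
  ∫_{-π}^{π} sin(nx)^2 dx = π, ∫ cos(mx)^2 dx = π, and cross terms integrate to 0.
So ∫_{-π}^{π} f(x)^2 dx = 6^2 · π + 2^2 · π = (36 + 4)π.
Divide by 2π: (36 + 4)/2 = 20.
By Parseval, this equals Σ |c_n|^2.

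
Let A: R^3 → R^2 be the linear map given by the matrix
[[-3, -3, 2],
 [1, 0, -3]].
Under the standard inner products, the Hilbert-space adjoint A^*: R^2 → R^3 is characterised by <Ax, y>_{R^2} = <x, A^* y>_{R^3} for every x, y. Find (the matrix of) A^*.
A^* = A^T =
[[-3, 1],
 [-3, 0],
 [2, -3]]

For real matrices with standard dot products, the defining identity <Ax, y> = <x, A^* y> gives (Ax)^T y = x^T (A^*) y, i.e. x^T A^T y = x^T (A^*) y. Since this holds for all x, y, we must have A^* = A^T. Therefore
A^* =
[[-3, 1],
 [-3, 0],
 [2, -3]].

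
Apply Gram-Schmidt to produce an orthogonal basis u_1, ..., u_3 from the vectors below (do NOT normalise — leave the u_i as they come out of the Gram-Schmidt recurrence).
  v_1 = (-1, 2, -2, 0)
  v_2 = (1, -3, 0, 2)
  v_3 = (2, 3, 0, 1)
Orthogonal basis:
  u_1 = (-1, 2, -2, 0)
  u_2 = (2/9, -13/9, -14/9, 2)
  u_3 = (192/77, 138/77, 6/11, 111/77)

Apply the Gram-Schmidt recurrence
  u_1 = v_1
  u_i = v_i − Σ_{j<i} ((v_i · u_j) / (u_j · u_j)) · u_j.

Step by step this gives:
  u_1 = (-1, 2, -2, 0)
  u_2 = (2/9, -13/9, -14/9, 2)
  u_3 = (192/77, 138/77, 6/11, 111/77)

Orthogonality check:
  u_2 · u_1 = 0 (should be 0)
  u_3 · u_1 = 0 (should be 0)
  u_3 · u_2 = 0 (should be 0)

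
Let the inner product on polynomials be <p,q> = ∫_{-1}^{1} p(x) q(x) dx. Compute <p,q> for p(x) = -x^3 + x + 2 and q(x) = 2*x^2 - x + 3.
<p,q> = 72/5

Expand the product: p(x)·q(x) = -2*x^5 + x^4 - x^3 + 3*x^2 + x + 6.
∫_{-1}^{1} of each monomial x^k gives [2/(k+1) if k even, 0 if k odd]. Integrating term-by-term (or equivalently evaluating the antiderivative F(x) = -x^6/3 + x^5/5 - x^4/4 + x^3 + x^2/2 + 6*x at the endpoints):
  F(1) − F(−1) = 427/60 − (-437/60) = 72/5.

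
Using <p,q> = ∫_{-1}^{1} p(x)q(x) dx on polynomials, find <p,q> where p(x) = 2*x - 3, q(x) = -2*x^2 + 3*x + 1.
<p,q> = 2

Expand the product: p(x)·q(x) = -4*x^3 + 12*x^2 - 7*x - 3.
∫_{-1}^{1} of each monomial x^k gives [2/(k+1) if k even, 0 if k odd]. Integrating term-by-term (or equivalently evaluating the antiderivative F(x) = -x^4 + 4*x^3 - 7*x^2/2 - 3*x at the endpoints):
  F(1) − F(−1) = -7/2 − (-11/2) = 2.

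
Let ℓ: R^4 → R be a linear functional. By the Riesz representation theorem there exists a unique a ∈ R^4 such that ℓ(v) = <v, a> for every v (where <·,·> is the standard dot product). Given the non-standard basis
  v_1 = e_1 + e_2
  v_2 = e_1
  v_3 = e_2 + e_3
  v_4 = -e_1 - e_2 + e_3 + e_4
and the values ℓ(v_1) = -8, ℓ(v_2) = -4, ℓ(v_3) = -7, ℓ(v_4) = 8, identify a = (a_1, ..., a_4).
a = (-4, -4, -3, 3)

Write a = (a_1, ..., a_4) in the standard basis. For each basis vector v_i, ℓ(v_i) = <v_i, a> is a linear equation in the a_j's. Collect the n equations into a matrix system V a = ℓ, where row i of V is v_i (expressed in the standard basis). Since V is invertible (lower-triangular with 1s on the diagonal, up to permutation), solve by back-substitution:
  V =
[[1, 1, 0, 0],
 [1, 0, 0, 0],
 [0, 1, 1, 0],
 [-1, -1, 1, 1]]
  V a = (-8, -4, -7, 8)
Solving gives a = (-4, -4, -3, 3).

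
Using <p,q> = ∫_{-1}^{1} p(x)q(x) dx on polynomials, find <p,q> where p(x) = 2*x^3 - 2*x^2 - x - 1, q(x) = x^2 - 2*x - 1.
<p,q> = 8/5

Expand the product: p(x)·q(x) = 2*x^5 - 6*x^4 + x^3 + 3*x^2 + 3*x + 1.
∫_{-1}^{1} of each monomial x^k gives [2/(k+1) if k even, 0 if k odd]. Integrating term-by-term (or equivalently evaluating the antiderivative F(x) = x^6/3 - 6*x^5/5 + x^4/4 + x^3 + 3*x^2/2 + x at the endpoints):
  F(1) − F(−1) = 173/60 − (77/60) = 8/5.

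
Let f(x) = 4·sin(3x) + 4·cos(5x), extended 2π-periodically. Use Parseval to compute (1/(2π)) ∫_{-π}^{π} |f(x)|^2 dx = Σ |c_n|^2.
Σ |c_n|^2 = 16

Expand |f|^2 and use orthogonality of {sin(nx), cos(mx)} on [-π, π]:
  ∫_{-π}^{π} sin(nx)^2 dx = π, ∫ cos(mx)^2 dx = π, and cross terms integrate to 0.
So ∫_{-π}^{π} f(x)^2 dx = 4^2 · π + 4^2 · π = (16 + 16)π.
Divide by 2π: (16 + 16)/2 = 16.
By Parseval, this equals Σ |c_n|^2.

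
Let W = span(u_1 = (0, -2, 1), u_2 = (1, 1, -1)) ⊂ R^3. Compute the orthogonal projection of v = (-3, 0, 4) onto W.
proj_W(v) = (-23/6, -5/6, 7/3)

Set up U = [u_1 | ... | u_2] ∈ R^(3×2). The projector onto W = col(U) is P = U (U^T U)^(-1) U^T.
Compute U^T U =
  [5, -3]
  [-3, 3],
and U^T v = (4, -7).
Solve U^T U · c = U^T v for the coefficients: c = (-3/2, -23/6). The projection is proj_W(v) = U c.
Check: (v - proj_W(v)) · u_1 = 0  (should be 0).
Check: (v - proj_W(v)) · u_2 = 0  (should be 0).
Result: proj_W(v) = (-23/6, -5/6, 7/3).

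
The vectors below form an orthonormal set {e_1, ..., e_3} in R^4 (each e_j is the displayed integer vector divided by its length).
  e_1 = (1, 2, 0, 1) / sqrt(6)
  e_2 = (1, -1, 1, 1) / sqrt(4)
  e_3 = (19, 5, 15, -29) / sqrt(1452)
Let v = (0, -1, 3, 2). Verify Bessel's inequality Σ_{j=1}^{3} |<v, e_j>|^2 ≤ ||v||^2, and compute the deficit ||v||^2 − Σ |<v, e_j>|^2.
Σ |<v, e_j>|^2 = 1116/121; ||v||^2 = 14; deficit = 578/121

Write each e_j = u_j / sqrt(<u_j, u_j>) where u_j is the displayed integer vector. Then <v, e_j> = <v, u_j> / sqrt(<u_j, u_j>), so |<v, e_j>|^2 = <v, u_j>^2 / <u_j, u_j>.
Coefficients: <v, e_1> = 0/sqrt(6), <v, e_2> = 6/sqrt(4), <v, e_3> = -18/sqrt(1452).
Square and sum: Σ |<v, e_j>|^2 = 1116/121.
Compute ||v||^2 = v·v = 14.
Deficit = 14 − 1116/121 = 578/121 ≥ 0, confirming Bessel's inequality. (The deficit equals ||v − Σ <v,e_j> e_j||^2, the squared distance from v to span{e_j}.)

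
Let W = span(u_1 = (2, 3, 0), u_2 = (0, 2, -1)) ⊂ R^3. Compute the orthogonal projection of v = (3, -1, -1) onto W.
proj_W(v) = (42/29, 1/29, 31/29)

Set up U = [u_1 | ... | u_2] ∈ R^(3×2). The projector onto W = col(U) is P = U (U^T U)^(-1) U^T.
Compute U^T U =
  [13, 6]
  [6, 5],
and U^T v = (3, -1).
Solve U^T U · c = U^T v for the coefficients: c = (21/29, -31/29). The projection is proj_W(v) = U c.
Check: (v - proj_W(v)) · u_1 = 0  (should be 0).
Check: (v - proj_W(v)) · u_2 = 0  (should be 0).
Result: proj_W(v) = (42/29, 1/29, 31/29).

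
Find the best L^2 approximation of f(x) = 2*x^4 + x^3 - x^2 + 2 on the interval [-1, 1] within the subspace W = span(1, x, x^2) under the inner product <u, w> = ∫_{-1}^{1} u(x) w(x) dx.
g(x) = 5*x^2/7 + 3*x/5 + 64/35

The best approximation g ∈ W is the orthogonal projection of f onto W. Writing g = a_0 + a_1 x + a_2 x^2, the coefficients solve the normal equations G · a = b where
  G_{ij} = <φ_i, φ_j> and b_i = <f, φ_i>, with φ_0 = 1, φ_1 = x, φ_2 = x^2.
G =
  [2, 0, 2/3]
  [0, 2/3, 0]
  [2/3, 0, 2/5],
b = (62/15, 2/5, 158/105).
Solving gives a_0 = 64/35, a_1 = 3/5, a_2 = 5/7, so
  g(x) = 5*x^2/7 + 3*x/5 + 64/35.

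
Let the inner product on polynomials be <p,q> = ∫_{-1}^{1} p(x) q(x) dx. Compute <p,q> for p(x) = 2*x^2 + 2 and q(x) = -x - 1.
<p,q> = -16/3

Expand the product: p(x)·q(x) = -2*x^3 - 2*x^2 - 2*x - 2.
∫_{-1}^{1} of each monomial x^k gives [2/(k+1) if k even, 0 if k odd]. Integrating term-by-term (or equivalently evaluating the antiderivative F(x) = -x^4/2 - 2*x^3/3 - x^2 - 2*x at the endpoints):
  F(1) − F(−1) = -25/6 − (7/6) = -16/3.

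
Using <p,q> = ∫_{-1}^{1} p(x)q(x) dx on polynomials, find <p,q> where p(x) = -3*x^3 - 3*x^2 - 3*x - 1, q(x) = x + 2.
<p,q> = -56/5

Expand the product: p(x)·q(x) = -3*x^4 - 9*x^3 - 9*x^2 - 7*x - 2.
∫_{-1}^{1} of each monomial x^k gives [2/(k+1) if k even, 0 if k odd]. Integrating term-by-term (or equivalently evaluating the antiderivative F(x) = -3*x^5/5 - 9*x^4/4 - 3*x^3 - 7*x^2/2 - 2*x at the endpoints):
  F(1) − F(−1) = -227/20 − (-3/20) = -56/5.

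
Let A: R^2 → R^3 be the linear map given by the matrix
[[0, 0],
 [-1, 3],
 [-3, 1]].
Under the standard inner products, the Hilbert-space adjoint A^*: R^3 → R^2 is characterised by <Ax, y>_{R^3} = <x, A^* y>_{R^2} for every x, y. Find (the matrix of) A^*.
A^* = A^T =
[[0, -1, -3],
 [0, 3, 1]]

For real matrices with standard dot products, the defining identity <Ax, y> = <x, A^* y> gives (Ax)^T y = x^T (A^*) y, i.e. x^T A^T y = x^T (A^*) y. Since this holds for all x, y, we must have A^* = A^T. Therefore
A^* =
[[0, -1, -3],
 [0, 3, 1]].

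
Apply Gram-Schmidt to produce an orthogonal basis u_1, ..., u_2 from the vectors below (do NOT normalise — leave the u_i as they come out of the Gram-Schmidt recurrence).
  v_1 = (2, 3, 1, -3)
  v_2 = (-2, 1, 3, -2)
Orthogonal basis:
  u_1 = (2, 3, 1, -3)
  u_2 = (-62/23, -1/23, 61/23, -22/23)

Apply the Gram-Schmidt recurrence
  u_1 = v_1
  u_i = v_i − Σ_{j<i} ((v_i · u_j) / (u_j · u_j)) · u_j.

Step by step this gives:
  u_1 = (2, 3, 1, -3)
  u_2 = (-62/23, -1/23, 61/23, -22/23)

Orthogonality check:
  u_2 · u_1 = 0 (should be 0)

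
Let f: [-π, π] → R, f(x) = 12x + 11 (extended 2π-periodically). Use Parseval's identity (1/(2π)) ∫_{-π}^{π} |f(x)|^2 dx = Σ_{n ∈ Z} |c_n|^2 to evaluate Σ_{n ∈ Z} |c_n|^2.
Σ |c_n|^2 = 48π^2 + 121

Expand and integrate term by term over [-π, π]:
  ∫ (12x)^2 dx = 144·(2π^3/3); ∫ 2·12·(11)·x dx = 0 (odd integrand); ∫ 11^2 dx = 121·2π.
So (1/(2π)) ∫_{-π}^{π} (12x + 11)^2 dx = 144π^2/3 + 121 = 48π^2 + 121.
Parseval ⇒ Σ |c_n|^2 = 48π^2 + 121.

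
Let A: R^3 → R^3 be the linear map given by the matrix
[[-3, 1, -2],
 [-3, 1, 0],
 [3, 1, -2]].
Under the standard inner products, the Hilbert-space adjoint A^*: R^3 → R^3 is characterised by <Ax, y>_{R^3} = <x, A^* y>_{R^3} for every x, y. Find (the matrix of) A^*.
A^* = A^T =
[[-3, -3, 3],
 [1, 1, 1],
 [-2, 0, -2]]

For real matrices with standard dot products, the defining identity <Ax, y> = <x, A^* y> gives (Ax)^T y = x^T (A^*) y, i.e. x^T A^T y = x^T (A^*) y. Since this holds for all x, y, we must have A^* = A^T. Therefore
A^* =
[[-3, -3, 3],
 [1, 1, 1],
 [-2, 0, -2]].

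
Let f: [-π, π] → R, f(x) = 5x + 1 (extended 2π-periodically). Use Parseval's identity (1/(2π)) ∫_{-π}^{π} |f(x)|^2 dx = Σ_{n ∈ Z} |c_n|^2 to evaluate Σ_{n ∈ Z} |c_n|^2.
Σ |c_n|^2 = 25π^2/3 + 1

Expand and integrate term by term over [-π, π]:
  ∫ (5x)^2 dx = 25·(2π^3/3); ∫ 2·5·(1)·x dx = 0 (odd integrand); ∫ 1^2 dx = 1·2π.
So (1/(2π)) ∫_{-π}^{π} (5x + 1)^2 dx = 25π^2/3 + 1 = 25π^2/3 + 1.
Parseval ⇒ Σ |c_n|^2 = 25π^2/3 + 1.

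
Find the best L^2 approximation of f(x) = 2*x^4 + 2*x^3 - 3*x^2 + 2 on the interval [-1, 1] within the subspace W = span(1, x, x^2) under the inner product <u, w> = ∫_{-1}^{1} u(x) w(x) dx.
g(x) = -9*x^2/7 + 6*x/5 + 64/35

The best approximation g ∈ W is the orthogonal projection of f onto W. Writing g = a_0 + a_1 x + a_2 x^2, the coefficients solve the normal equations G · a = b where
  G_{ij} = <φ_i, φ_j> and b_i = <f, φ_i>, with φ_0 = 1, φ_1 = x, φ_2 = x^2.
G =
  [2, 0, 2/3]
  [0, 2/3, 0]
  [2/3, 0, 2/5],
b = (14/5, 4/5, 74/105).
Solving gives a_0 = 64/35, a_1 = 6/5, a_2 = -9/7, so
  g(x) = -9*x^2/7 + 6*x/5 + 64/35.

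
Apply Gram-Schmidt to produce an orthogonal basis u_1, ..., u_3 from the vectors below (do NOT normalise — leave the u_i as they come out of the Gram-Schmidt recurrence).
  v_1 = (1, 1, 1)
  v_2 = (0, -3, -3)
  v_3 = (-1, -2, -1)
Orthogonal basis:
  u_1 = (1, 1, 1)
  u_2 = (2, -1, -1)
  u_3 = (0, -1/2, 1/2)

Apply the Gram-Schmidt recurrence
  u_1 = v_1
  u_i = v_i − Σ_{j<i} ((v_i · u_j) / (u_j · u_j)) · u_j.

Step by step this gives:
  u_1 = (1, 1, 1)
  u_2 = (2, -1, -1)
  u_3 = (0, -1/2, 1/2)

Orthogonality check:
  u_2 · u_1 = 0 (should be 0)
  u_3 · u_1 = 0 (should be 0)
  u_3 · u_2 = 0 (should be 0)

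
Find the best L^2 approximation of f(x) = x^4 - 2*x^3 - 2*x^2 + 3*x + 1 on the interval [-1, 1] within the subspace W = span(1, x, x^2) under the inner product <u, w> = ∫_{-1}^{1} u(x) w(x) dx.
g(x) = -8*x^2/7 + 9*x/5 + 32/35

The best approximation g ∈ W is the orthogonal projection of f onto W. Writing g = a_0 + a_1 x + a_2 x^2, the coefficients solve the normal equations G · a = b where
  G_{ij} = <φ_i, φ_j> and b_i = <f, φ_i>, with φ_0 = 1, φ_1 = x, φ_2 = x^2.
G =
  [2, 0, 2/3]
  [0, 2/3, 0]
  [2/3, 0, 2/5],
b = (16/15, 6/5, 16/105).
Solving gives a_0 = 32/35, a_1 = 9/5, a_2 = -8/7, so
  g(x) = -8*x^2/7 + 9*x/5 + 32/35.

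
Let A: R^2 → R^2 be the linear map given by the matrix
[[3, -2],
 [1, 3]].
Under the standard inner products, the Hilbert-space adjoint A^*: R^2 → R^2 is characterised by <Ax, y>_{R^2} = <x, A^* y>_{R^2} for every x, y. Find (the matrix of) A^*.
A^* = A^T =
[[3, 1],
 [-2, 3]]

For real matrices with standard dot products, the defining identity <Ax, y> = <x, A^* y> gives (Ax)^T y = x^T (A^*) y, i.e. x^T A^T y = x^T (A^*) y. Since this holds for all x, y, we must have A^* = A^T. Therefore
A^* =
[[3, 1],
 [-2, 3]].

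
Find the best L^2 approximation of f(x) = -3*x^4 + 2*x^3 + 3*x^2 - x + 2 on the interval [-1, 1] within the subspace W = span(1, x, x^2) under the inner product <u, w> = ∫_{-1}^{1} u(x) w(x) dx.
g(x) = 3*x^2/7 + x/5 + 79/35

The best approximation g ∈ W is the orthogonal projection of f onto W. Writing g = a_0 + a_1 x + a_2 x^2, the coefficients solve the normal equations G · a = b where
  G_{ij} = <φ_i, φ_j> and b_i = <f, φ_i>, with φ_0 = 1, φ_1 = x, φ_2 = x^2.
G =
  [2, 0, 2/3]
  [0, 2/3, 0]
  [2/3, 0, 2/5],
b = (24/5, 2/15, 176/105).
Solving gives a_0 = 79/35, a_1 = 1/5, a_2 = 3/7, so
  g(x) = 3*x^2/7 + x/5 + 79/35.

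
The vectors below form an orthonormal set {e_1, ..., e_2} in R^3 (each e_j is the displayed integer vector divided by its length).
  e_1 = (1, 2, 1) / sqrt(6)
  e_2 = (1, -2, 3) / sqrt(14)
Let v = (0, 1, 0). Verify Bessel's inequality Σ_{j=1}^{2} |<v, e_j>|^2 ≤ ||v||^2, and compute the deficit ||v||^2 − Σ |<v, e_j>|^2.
Σ |<v, e_j>|^2 = 20/21; ||v||^2 = 1; deficit = 1/21

Write each e_j = u_j / sqrt(<u_j, u_j>) where u_j is the displayed integer vector. Then <v, e_j> = <v, u_j> / sqrt(<u_j, u_j>), so |<v, e_j>|^2 = <v, u_j>^2 / <u_j, u_j>.
Coefficients: <v, e_1> = 2/sqrt(6), <v, e_2> = -2/sqrt(14).
Square and sum: Σ |<v, e_j>|^2 = 20/21.
Compute ||v||^2 = v·v = 1.
Deficit = 1 − 20/21 = 1/21 ≥ 0, confirming Bessel's inequality. (The deficit equals ||v − Σ <v,e_j> e_j||^2, the squared distance from v to span{e_j}.)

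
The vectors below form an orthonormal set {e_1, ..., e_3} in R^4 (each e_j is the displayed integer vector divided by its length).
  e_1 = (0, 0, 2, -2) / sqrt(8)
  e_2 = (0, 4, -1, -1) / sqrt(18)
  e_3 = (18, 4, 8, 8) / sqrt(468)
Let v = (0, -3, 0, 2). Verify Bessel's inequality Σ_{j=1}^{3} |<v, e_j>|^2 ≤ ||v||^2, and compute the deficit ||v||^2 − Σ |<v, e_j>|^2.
Σ |<v, e_j>|^2 = 168/13; ||v||^2 = 13; deficit = 1/13

Write each e_j = u_j / sqrt(<u_j, u_j>) where u_j is the displayed integer vector. Then <v, e_j> = <v, u_j> / sqrt(<u_j, u_j>), so |<v, e_j>|^2 = <v, u_j>^2 / <u_j, u_j>.
Coefficients: <v, e_1> = -4/sqrt(8), <v, e_2> = -14/sqrt(18), <v, e_3> = 4/sqrt(468).
Square and sum: Σ |<v, e_j>|^2 = 168/13.
Compute ||v||^2 = v·v = 13.
Deficit = 13 − 168/13 = 1/13 ≥ 0, confirming Bessel's inequality. (The deficit equals ||v − Σ <v,e_j> e_j||^2, the squared distance from v to span{e_j}.)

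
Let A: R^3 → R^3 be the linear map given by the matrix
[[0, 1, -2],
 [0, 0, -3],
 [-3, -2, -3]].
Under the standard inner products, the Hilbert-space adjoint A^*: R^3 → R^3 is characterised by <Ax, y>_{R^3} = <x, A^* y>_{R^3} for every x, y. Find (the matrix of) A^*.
A^* = A^T =
[[0, 0, -3],
 [1, 0, -2],
 [-2, -3, -3]]

For real matrices with standard dot products, the defining identity <Ax, y> = <x, A^* y> gives (Ax)^T y = x^T (A^*) y, i.e. x^T A^T y = x^T (A^*) y. Since this holds for all x, y, we must have A^* = A^T. Therefore
A^* =
[[0, 0, -3],
 [1, 0, -2],
 [-2, -3, -3]].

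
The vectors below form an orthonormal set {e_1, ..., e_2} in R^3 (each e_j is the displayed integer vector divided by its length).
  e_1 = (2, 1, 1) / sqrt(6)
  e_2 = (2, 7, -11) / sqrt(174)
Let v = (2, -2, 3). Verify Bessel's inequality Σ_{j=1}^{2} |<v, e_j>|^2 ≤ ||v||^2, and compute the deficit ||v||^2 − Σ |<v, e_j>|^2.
Σ |<v, e_j>|^2 = 429/29; ||v||^2 = 17; deficit = 64/29

Write each e_j = u_j / sqrt(<u_j, u_j>) where u_j is the displayed integer vector. Then <v, e_j> = <v, u_j> / sqrt(<u_j, u_j>), so |<v, e_j>|^2 = <v, u_j>^2 / <u_j, u_j>.
Coefficients: <v, e_1> = 5/sqrt(6), <v, e_2> = -43/sqrt(174).
Square and sum: Σ |<v, e_j>|^2 = 429/29.
Compute ||v||^2 = v·v = 17.
Deficit = 17 − 429/29 = 64/29 ≥ 0, confirming Bessel's inequality. (The deficit equals ||v − Σ <v,e_j> e_j||^2, the squared distance from v to span{e_j}.)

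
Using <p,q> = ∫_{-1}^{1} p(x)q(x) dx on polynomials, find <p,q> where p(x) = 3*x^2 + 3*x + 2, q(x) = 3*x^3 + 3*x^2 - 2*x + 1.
<p,q> = 66/5

Expand the product: p(x)·q(x) = 9*x^5 + 18*x^4 + 9*x^3 + 3*x^2 - x + 2.
∫_{-1}^{1} of each monomial x^k gives [2/(k+1) if k even, 0 if k odd]. Integrating term-by-term (or equivalently evaluating the antiderivative F(x) = 3*x^6/2 + 18*x^5/5 + 9*x^4/4 + x^3 - x^2/2 + 2*x at the endpoints):
  F(1) − F(−1) = 197/20 − (-67/20) = 66/5.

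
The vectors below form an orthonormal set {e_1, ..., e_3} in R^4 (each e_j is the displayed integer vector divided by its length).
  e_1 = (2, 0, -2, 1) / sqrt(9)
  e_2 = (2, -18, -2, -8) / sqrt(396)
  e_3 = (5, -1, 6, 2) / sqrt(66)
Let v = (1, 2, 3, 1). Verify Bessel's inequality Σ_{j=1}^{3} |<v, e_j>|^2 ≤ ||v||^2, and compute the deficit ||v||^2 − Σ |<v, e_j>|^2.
Σ |<v, e_j>|^2 = 89/6; ||v||^2 = 15; deficit = 1/6

Write each e_j = u_j / sqrt(<u_j, u_j>) where u_j is the displayed integer vector. Then <v, e_j> = <v, u_j> / sqrt(<u_j, u_j>), so |<v, e_j>|^2 = <v, u_j>^2 / <u_j, u_j>.
Coefficients: <v, e_1> = -3/sqrt(9), <v, e_2> = -48/sqrt(396), <v, e_3> = 23/sqrt(66).
Square and sum: Σ |<v, e_j>|^2 = 89/6.
Compute ||v||^2 = v·v = 15.
Deficit = 15 − 89/6 = 1/6 ≥ 0, confirming Bessel's inequality. (The deficit equals ||v − Σ <v,e_j> e_j||^2, the squared distance from v to span{e_j}.)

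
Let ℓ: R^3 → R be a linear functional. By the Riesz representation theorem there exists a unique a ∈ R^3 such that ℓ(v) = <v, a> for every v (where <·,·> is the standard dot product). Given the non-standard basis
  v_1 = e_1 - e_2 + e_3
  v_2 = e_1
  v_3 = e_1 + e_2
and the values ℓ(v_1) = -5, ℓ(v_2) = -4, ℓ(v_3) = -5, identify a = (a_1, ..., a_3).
a = (-4, -1, -2)

Write a = (a_1, ..., a_3) in the standard basis. For each basis vector v_i, ℓ(v_i) = <v_i, a> is a linear equation in the a_j's. Collect the n equations into a matrix system V a = ℓ, where row i of V is v_i (expressed in the standard basis). Since V is invertible (lower-triangular with 1s on the diagonal, up to permutation), solve by back-substitution:
  V =
[[1, -1, 1],
 [1, 0, 0],
 [1, 1, 0]]
  V a = (-5, -4, -5)
Solving gives a = (-4, -1, -2).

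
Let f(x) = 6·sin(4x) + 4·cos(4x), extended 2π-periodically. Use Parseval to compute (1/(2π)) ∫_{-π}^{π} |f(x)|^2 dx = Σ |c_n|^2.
Σ |c_n|^2 = 26

Expand |f|^2 and use orthogonality of {sin(nx), cos(mx)} on [-π, π]:
  ∫_{-π}^{π} sin(nx)^2 dx = π, ∫ cos(mx)^2 dx = π, and cross terms integrate to 0.
So ∫_{-π}^{π} f(x)^2 dx = 6^2 · π + 4^2 · π = (36 + 16)π.
Divide by 2π: (36 + 16)/2 = 26.
By Parseval, this equals Σ |c_n|^2.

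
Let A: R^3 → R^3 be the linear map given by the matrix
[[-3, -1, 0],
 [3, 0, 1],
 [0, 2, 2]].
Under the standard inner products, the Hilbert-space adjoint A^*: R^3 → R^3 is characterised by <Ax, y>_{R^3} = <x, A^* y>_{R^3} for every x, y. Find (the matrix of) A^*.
A^* = A^T =
[[-3, 3, 0],
 [-1, 0, 2],
 [0, 1, 2]]

For real matrices with standard dot products, the defining identity <Ax, y> = <x, A^* y> gives (Ax)^T y = x^T (A^*) y, i.e. x^T A^T y = x^T (A^*) y. Since this holds for all x, y, we must have A^* = A^T. Therefore
A^* =
[[-3, 3, 0],
 [-1, 0, 2],
 [0, 1, 2]].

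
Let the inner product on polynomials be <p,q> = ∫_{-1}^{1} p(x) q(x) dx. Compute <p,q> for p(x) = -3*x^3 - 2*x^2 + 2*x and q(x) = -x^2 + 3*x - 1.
<p,q> = 38/15

Expand the product: p(x)·q(x) = 3*x^5 - 7*x^4 - 5*x^3 + 8*x^2 - 2*x.
∫_{-1}^{1} of each monomial x^k gives [2/(k+1) if k even, 0 if k odd]. Integrating term-by-term (or equivalently evaluating the antiderivative F(x) = x^6/2 - 7*x^5/5 - 5*x^4/4 + 8*x^3/3 - x^2 at the endpoints):
  F(1) − F(−1) = -29/60 − (-181/60) = 38/15.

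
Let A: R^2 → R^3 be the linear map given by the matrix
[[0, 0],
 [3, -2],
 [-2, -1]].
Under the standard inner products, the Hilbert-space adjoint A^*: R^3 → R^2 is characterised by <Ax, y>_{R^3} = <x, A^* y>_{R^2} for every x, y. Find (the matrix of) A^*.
A^* = A^T =
[[0, 3, -2],
 [0, -2, -1]]

For real matrices with standard dot products, the defining identity <Ax, y> = <x, A^* y> gives (Ax)^T y = x^T (A^*) y, i.e. x^T A^T y = x^T (A^*) y. Since this holds for all x, y, we must have A^* = A^T. Therefore
A^* =
[[0, 3, -2],
 [0, -2, -1]].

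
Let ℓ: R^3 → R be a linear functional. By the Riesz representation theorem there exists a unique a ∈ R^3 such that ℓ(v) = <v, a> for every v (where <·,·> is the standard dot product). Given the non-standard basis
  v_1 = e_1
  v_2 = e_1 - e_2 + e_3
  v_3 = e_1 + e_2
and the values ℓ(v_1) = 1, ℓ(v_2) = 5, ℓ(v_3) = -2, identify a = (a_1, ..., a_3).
a = (1, -3, 1)

Write a = (a_1, ..., a_3) in the standard basis. For each basis vector v_i, ℓ(v_i) = <v_i, a> is a linear equation in the a_j's. Collect the n equations into a matrix system V a = ℓ, where row i of V is v_i (expressed in the standard basis). Since V is invertible (lower-triangular with 1s on the diagonal, up to permutation), solve by back-substitution:
  V =
[[1, 0, 0],
 [1, -1, 1],
 [1, 1, 0]]
  V a = (1, 5, -2)
Solving gives a = (1, -3, 1).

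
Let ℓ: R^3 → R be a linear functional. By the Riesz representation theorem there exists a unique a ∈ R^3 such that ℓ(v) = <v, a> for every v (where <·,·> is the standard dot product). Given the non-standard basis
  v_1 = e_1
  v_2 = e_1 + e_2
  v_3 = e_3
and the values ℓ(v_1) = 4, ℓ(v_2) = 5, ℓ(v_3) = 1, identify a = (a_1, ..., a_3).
a = (4, 1, 1)

Write a = (a_1, ..., a_3) in the standard basis. For each basis vector v_i, ℓ(v_i) = <v_i, a> is a linear equation in the a_j's. Collect the n equations into a matrix system V a = ℓ, where row i of V is v_i (expressed in the standard basis). Since V is invertible (lower-triangular with 1s on the diagonal, up to permutation), solve by back-substitution:
  V =
[[1, 0, 0],
 [1, 1, 0],
 [0, 0, 1]]
  V a = (4, 5, 1)
Solving gives a = (4, 1, 1).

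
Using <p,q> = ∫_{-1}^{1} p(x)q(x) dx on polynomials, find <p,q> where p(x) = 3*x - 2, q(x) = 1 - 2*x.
<p,q> = -8

Expand the product: p(x)·q(x) = -6*x^2 + 7*x - 2.
∫_{-1}^{1} of each monomial x^k gives [2/(k+1) if k even, 0 if k odd]. Integrating term-by-term (or equivalently evaluating the antiderivative F(x) = -2*x^3 + 7*x^2/2 - 2*x at the endpoints):
  F(1) − F(−1) = -1/2 − (15/2) = -8.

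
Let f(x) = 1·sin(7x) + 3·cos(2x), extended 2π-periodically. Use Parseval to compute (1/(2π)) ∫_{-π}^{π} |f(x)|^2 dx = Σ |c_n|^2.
Σ |c_n|^2 = 5

Expand |f|^2 and use orthogonality of {sin(nx), cos(mx)} on [-π, π]:
  ∫_{-π}^{π} sin(nx)^2 dx = π, ∫ cos(mx)^2 dx = π, and cross terms integrate to 0.
So ∫_{-π}^{π} f(x)^2 dx = 1^2 · π + 3^2 · π = (1 + 9)π.
Divide by 2π: (1 + 9)/2 = 5.
By Parseval, this equals Σ |c_n|^2.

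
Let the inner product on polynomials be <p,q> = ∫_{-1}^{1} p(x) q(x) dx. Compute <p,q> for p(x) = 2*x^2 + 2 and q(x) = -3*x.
<p,q> = 0

Expand the product: p(x)·q(x) = -6*x^3 - 6*x.
∫_{-1}^{1} of each monomial x^k gives [2/(k+1) if k even, 0 if k odd]. Integrating term-by-term (or equivalently evaluating the antiderivative F(x) = -3*x^4/2 - 3*x^2 at the endpoints):
  F(1) − F(−1) = -9/2 − (-9/2) = 0.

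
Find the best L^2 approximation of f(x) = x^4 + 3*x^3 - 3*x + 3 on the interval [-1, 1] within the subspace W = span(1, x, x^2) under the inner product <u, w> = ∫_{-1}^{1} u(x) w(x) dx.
g(x) = 6*x^2/7 - 6*x/5 + 102/35

The best approximation g ∈ W is the orthogonal projection of f onto W. Writing g = a_0 + a_1 x + a_2 x^2, the coefficients solve the normal equations G · a = b where
  G_{ij} = <φ_i, φ_j> and b_i = <f, φ_i>, with φ_0 = 1, φ_1 = x, φ_2 = x^2.
G =
  [2, 0, 2/3]
  [0, 2/3, 0]
  [2/3, 0, 2/5],
b = (32/5, -4/5, 16/7).
Solving gives a_0 = 102/35, a_1 = -6/5, a_2 = 6/7, so
  g(x) = 6*x^2/7 - 6*x/5 + 102/35.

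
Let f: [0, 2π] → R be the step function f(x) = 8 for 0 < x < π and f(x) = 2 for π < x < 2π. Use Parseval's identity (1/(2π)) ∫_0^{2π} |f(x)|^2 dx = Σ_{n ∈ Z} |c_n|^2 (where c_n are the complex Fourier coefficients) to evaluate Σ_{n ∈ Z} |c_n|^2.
Σ |c_n|^2 = 34

Parseval equates the L^2 energy of f (normalised by 1/(2π)) with the ℓ^2 sum of its Fourier coefficients: (1/(2π)) ∫_0^{2π} |f|^2 = Σ |c_n|^2.
Compute the left side: (1/(2π)) [∫_0^π 8^2 dx + ∫_π^{2π} 2^2 dx] = (1/(2π)) · (64π + 4π) = (64 + 4)/2 = 34.
So Σ_{n ∈ Z} |c_n|^2 = 34.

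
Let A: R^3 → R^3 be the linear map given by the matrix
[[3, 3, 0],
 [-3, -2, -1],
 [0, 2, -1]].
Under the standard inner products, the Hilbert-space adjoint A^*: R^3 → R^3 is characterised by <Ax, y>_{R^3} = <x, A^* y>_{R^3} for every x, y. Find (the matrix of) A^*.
A^* = A^T =
[[3, -3, 0],
 [3, -2, 2],
 [0, -1, -1]]

For real matrices with standard dot products, the defining identity <Ax, y> = <x, A^* y> gives (Ax)^T y = x^T (A^*) y, i.e. x^T A^T y = x^T (A^*) y. Since this holds for all x, y, we must have A^* = A^T. Therefore
A^* =
[[3, -3, 0],
 [3, -2, 2],
 [0, -1, -1]].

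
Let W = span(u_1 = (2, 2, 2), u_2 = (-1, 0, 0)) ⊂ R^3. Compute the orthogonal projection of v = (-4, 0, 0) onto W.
proj_W(v) = (-4, 0, 0)

Set up U = [u_1 | ... | u_2] ∈ R^(3×2). The projector onto W = col(U) is P = U (U^T U)^(-1) U^T.
Compute U^T U =
  [12, -2]
  [-2, 1],
and U^T v = (-8, 4).
Solve U^T U · c = U^T v for the coefficients: c = (0, 4). The projection is proj_W(v) = U c.
Check: (v - proj_W(v)) · u_1 = 0  (should be 0).
Check: (v - proj_W(v)) · u_2 = 0  (should be 0).
Result: proj_W(v) = (-4, 0, 0).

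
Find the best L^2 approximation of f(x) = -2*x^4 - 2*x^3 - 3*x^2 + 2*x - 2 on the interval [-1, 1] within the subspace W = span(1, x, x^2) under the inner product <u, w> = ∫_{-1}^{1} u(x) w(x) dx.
g(x) = -33*x^2/7 + 4*x/5 - 64/35

The best approximation g ∈ W is the orthogonal projection of f onto W. Writing g = a_0 + a_1 x + a_2 x^2, the coefficients solve the normal equations G · a = b where
  G_{ij} = <φ_i, φ_j> and b_i = <f, φ_i>, with φ_0 = 1, φ_1 = x, φ_2 = x^2.
G =
  [2, 0, 2/3]
  [0, 2/3, 0]
  [2/3, 0, 2/5],
b = (-34/5, 8/15, -326/105).
Solving gives a_0 = -64/35, a_1 = 4/5, a_2 = -33/7, so
  g(x) = -33*x^2/7 + 4*x/5 - 64/35.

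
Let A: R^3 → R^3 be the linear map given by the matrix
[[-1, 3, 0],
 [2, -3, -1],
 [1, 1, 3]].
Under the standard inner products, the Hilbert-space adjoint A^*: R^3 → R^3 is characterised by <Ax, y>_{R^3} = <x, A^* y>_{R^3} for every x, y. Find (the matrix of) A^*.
A^* = A^T =
[[-1, 2, 1],
 [3, -3, 1],
 [0, -1, 3]]

For real matrices with standard dot products, the defining identity <Ax, y> = <x, A^* y> gives (Ax)^T y = x^T (A^*) y, i.e. x^T A^T y = x^T (A^*) y. Since this holds for all x, y, we must have A^* = A^T. Therefore
A^* =
[[-1, 2, 1],
 [3, -3, 1],
 [0, -1, 3]].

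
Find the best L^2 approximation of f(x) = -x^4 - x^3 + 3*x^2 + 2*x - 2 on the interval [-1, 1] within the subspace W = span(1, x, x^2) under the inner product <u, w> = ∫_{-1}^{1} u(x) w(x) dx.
g(x) = 15*x^2/7 + 7*x/5 - 67/35

The best approximation g ∈ W is the orthogonal projection of f onto W. Writing g = a_0 + a_1 x + a_2 x^2, the coefficients solve the normal equations G · a = b where
  G_{ij} = <φ_i, φ_j> and b_i = <f, φ_i>, with φ_0 = 1, φ_1 = x, φ_2 = x^2.
G =
  [2, 0, 2/3]
  [0, 2/3, 0]
  [2/3, 0, 2/5],
b = (-12/5, 14/15, -44/105).
Solving gives a_0 = -67/35, a_1 = 7/5, a_2 = 15/7, so
  g(x) = 15*x^2/7 + 7*x/5 - 67/35.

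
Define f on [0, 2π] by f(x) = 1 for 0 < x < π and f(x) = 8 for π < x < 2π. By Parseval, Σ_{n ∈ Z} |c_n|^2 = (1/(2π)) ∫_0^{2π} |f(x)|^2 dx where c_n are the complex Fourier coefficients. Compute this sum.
Σ |c_n|^2 = 65/2

Parseval equates the L^2 energy of f (normalised by 1/(2π)) with the ℓ^2 sum of its Fourier coefficients: (1/(2π)) ∫_0^{2π} |f|^2 = Σ |c_n|^2.
Compute the left side: (1/(2π)) [∫_0^π 1^2 dx + ∫_π^{2π} 8^2 dx] = (1/(2π)) · (1π + 64π) = (1 + 64)/2 = 65/2.
So Σ_{n ∈ Z} |c_n|^2 = 65/2.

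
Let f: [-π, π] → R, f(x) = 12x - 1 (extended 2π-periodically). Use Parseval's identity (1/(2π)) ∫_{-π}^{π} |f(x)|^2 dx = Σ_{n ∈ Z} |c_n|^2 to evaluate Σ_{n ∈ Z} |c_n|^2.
Σ |c_n|^2 = 48π^2 + 1

Expand and integrate term by term over [-π, π]:
  ∫ (12x)^2 dx = 144·(2π^3/3); ∫ 2·12·(-1)·x dx = 0 (odd integrand); ∫ (-1)^2 dx = 1·2π.
So (1/(2π)) ∫_{-π}^{π} (12x - 1)^2 dx = 144π^2/3 + 1 = 48π^2 + 1.
Parseval ⇒ Σ |c_n|^2 = 48π^2 + 1.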